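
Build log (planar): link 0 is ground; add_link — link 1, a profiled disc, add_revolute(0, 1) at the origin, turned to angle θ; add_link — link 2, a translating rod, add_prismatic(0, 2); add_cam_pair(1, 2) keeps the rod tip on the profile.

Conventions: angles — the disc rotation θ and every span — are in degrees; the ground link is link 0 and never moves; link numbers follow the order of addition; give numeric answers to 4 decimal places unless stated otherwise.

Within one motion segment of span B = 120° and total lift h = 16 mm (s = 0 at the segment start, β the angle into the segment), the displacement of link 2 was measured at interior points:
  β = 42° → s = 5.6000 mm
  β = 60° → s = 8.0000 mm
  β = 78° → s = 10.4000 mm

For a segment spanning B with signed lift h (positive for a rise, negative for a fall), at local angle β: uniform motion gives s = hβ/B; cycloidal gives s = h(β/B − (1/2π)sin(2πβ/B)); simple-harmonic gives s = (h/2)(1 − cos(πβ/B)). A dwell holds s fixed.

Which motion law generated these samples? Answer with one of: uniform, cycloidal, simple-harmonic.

candidates at β/B = r: uniform s = h·r (linear in β); cycloidal s = h·(r − sin(2πr)/(2π)); simple-harmonic s = (h/2)(1 − cos(πr))
β=42°: printed 5.6000 | uniform 5.6000, cycloidal 3.5399, simple-harmonic 4.3681
β=60°: printed 8.0000 | uniform 8.0000, cycloidal 8.0000, simple-harmonic 8.0000
β=78°: printed 10.4000 | uniform 10.4000, cycloidal 12.4601, simple-harmonic 11.6319
only one law matches every sample → uniform

uniform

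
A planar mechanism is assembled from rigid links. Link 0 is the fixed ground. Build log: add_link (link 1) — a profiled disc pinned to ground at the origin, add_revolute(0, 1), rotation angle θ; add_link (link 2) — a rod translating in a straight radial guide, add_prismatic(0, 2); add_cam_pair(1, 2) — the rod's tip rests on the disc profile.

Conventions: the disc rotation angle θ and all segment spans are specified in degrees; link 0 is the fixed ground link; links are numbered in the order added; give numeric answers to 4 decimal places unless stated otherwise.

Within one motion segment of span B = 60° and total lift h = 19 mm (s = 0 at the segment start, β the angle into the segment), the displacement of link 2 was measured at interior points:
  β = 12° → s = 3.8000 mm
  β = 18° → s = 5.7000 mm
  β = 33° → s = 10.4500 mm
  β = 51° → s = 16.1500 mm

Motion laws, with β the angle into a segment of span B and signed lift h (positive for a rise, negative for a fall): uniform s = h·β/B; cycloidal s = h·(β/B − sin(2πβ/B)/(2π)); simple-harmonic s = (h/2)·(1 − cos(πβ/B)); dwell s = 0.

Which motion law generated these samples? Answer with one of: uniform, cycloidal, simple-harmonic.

candidates at β/B = r: uniform s = h·r (linear in β); cycloidal s = h·(r − sin(2πr)/(2π)); simple-harmonic s = (h/2)(1 − cos(πr))
β=12°: printed 3.8000 | uniform 3.8000, cycloidal 0.9241, simple-harmonic 1.8143
β=18°: printed 5.7000 | uniform 5.7000, cycloidal 2.8241, simple-harmonic 3.9160
β=33°: printed 10.4500 | uniform 10.4500, cycloidal 11.3845, simple-harmonic 10.9861
β=51°: printed 16.1500 | uniform 16.1500, cycloidal 18.5964, simple-harmonic 17.9646
only one law matches every sample → uniform

uniform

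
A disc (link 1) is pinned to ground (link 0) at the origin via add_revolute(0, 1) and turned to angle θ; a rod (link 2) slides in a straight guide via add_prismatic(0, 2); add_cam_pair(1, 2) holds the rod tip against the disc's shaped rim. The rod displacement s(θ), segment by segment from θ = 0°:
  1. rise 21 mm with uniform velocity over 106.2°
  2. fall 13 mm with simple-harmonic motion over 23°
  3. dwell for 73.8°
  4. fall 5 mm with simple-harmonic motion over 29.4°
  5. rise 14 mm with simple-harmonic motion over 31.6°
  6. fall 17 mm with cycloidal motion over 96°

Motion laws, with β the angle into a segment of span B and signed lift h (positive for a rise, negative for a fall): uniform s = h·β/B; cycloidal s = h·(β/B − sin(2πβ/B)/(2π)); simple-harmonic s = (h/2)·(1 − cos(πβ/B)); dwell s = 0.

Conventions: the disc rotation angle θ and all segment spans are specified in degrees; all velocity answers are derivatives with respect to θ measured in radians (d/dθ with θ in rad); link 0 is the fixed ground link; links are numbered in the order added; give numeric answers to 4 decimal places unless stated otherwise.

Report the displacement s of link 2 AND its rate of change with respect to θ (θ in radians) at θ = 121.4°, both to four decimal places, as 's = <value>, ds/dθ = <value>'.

segment 1 (0° to 106.2°, uniform, h = 21) is passed completely: s = 0.0000 + (21) = 21.0000
θ = 121.4° falls in segment 2 (106.2° to 129.2°, simple-harmonic, h = -13): β = 121.4 − 106.2 = 15.2°, B = 23°; Δs = -13/2·(1 − cos(π·0.6609)) = -9.6469; s = 21.0000 − 9.6469 = 11.3531
velocity in seg [106.2°–129.2°] (simple-harmonic), θ in radians: β = 15.2° = 0.2653 rad, B = 23° = 0.4014 rad; ds/dθ = (πh/(2B)) sin(πβ/B) = (π·(-13)/(2·0.4014)) sin(π·0.6609) = -44.510226 mm/rad

s = 11.3531, ds/dθ = -44.5102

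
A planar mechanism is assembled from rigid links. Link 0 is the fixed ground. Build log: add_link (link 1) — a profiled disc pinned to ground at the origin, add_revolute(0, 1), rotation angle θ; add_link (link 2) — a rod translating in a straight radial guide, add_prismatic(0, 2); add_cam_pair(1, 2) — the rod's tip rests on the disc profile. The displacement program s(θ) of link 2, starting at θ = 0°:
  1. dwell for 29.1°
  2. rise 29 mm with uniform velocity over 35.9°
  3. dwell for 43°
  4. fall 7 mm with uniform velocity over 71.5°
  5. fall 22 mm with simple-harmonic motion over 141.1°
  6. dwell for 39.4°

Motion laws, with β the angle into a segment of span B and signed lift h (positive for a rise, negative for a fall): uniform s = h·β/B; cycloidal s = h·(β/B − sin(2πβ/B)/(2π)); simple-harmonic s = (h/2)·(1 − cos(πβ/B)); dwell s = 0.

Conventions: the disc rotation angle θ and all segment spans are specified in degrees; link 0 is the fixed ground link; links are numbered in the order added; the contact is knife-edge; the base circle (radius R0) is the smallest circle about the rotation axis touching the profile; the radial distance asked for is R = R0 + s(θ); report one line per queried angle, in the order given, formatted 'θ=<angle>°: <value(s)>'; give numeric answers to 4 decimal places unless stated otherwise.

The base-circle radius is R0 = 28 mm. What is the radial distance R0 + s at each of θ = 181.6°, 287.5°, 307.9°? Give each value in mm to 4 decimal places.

seg 1 [0°–29.1°] dwell: s stays 0.0000
seg 2 [29.1°–65°] uniform, h=29: full span → s += 29 → s = 29.0000
seg 3 [65°–108°] dwell: s stays 29.0000
seg 4 [108°–179.5°] uniform, h=-7: full span → s += -7 → s = 22.0000
seg 5 [179.5°–320.6°] simple-harmonic, h=-22: θ=181.6° here. β=2.1, B=141.1. -22/2·(1 − cos(π·0.0149)) = -0.0120 → s = 21.9880
seg 5 [179.5°–320.6°] simple-harmonic, h=-22: θ=287.5° here. β=108, B=141.1. -22/2·(1 − cos(π·0.7654)) = -19.1456 → s = 2.8544
seg 5 [179.5°–320.6°] simple-harmonic, h=-22: θ=307.9° here. β=128.4, B=141.1. -22/2·(1 − cos(π·0.9100)) = -21.5632 → s = 0.4368
θ=181.6°: R = R0 + s = 28 + 21.9880 = 49.9880
θ=287.5°: R = R0 + s = 28 + 2.8544 = 30.8544
θ=307.9°: R = R0 + s = 28 + 0.4368 = 28.4368

θ=181.6°: 49.9880
θ=287.5°: 30.8544
θ=307.9°: 28.4368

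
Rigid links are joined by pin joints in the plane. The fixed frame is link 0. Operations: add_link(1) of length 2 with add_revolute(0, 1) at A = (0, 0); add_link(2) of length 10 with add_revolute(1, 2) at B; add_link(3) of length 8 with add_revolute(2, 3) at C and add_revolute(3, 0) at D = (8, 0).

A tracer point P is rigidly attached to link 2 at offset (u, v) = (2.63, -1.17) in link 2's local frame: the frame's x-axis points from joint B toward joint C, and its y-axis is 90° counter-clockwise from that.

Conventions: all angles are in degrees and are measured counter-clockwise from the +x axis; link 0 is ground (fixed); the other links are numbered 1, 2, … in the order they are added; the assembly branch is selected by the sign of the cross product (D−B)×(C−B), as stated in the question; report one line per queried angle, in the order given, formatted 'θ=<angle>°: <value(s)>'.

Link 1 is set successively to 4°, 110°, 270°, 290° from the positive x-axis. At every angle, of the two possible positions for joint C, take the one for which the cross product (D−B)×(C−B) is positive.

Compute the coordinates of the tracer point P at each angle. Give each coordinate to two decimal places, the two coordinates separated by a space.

A=(0,0), D=(8.00,0)
θ=4°: B = A + 2.00·(cos4°, sin4°) = (1.9951, 0.1395)
θ=4°: |BD| = 6.0065
θ=4°: circle(B,10.00) ∩ circle(D,8.00): a=6.0000, h=8.0000
θ=4°:   candidates: C₊=(8.1793,7.9980) cross=48.052; C₋=(7.8077,-7.9977) cross=-48.052
θ=4°:   branch + wants cross > 0 → take C=(8.1793,7.9980) (cross=48.052)
θ=4°: ex = (C−B)/|BC| = (0.6184,0.7858); ey = (-0.7858,0.6184)
θ=4°: P = B + 2.63·ex + -1.17·ey = (4.5410,1.4827)
θ=110°: B = A + 2.00·(cos110°, sin110°) = (-0.6840, 1.8794)
θ=110°: |BD| = 8.8851
θ=110°: circle(B,10.00) ∩ circle(D,8.00): a=6.4684, h=7.6263
θ=110°:   candidates: C₊=(7.2511,7.9649) cross=67.760; C₋=(4.0249,-6.9425) cross=-67.760
θ=110°:   branch + wants cross > 0 → take C=(7.2511,7.9649) (cross=67.760)
θ=110°: ex = (C−B)/|BC| = (0.7935,0.6085); ey = (-0.6085,0.7935)
θ=110°: P = B + 2.63·ex + -1.17·ey = (2.1149,2.5515)
θ=270°: B = A + 2.00·(cos270°, sin270°) = (-0.0000, -2.0000)
θ=270°: |BD| = 8.2462
θ=270°: circle(B,10.00) ∩ circle(D,8.00): a=6.3059, h=7.7611
θ=270°:   candidates: C₊=(4.2353,7.0588) cross=64.000; C₋=(8.0000,-8.0000) cross=-64.000
θ=270°:   branch + wants cross > 0 → take C=(4.2353,7.0588) (cross=64.000)
θ=270°: ex = (C−B)/|BC| = (0.4235,0.9059); ey = (-0.9059,0.4235)
θ=270°: P = B + 2.63·ex + -1.17·ey = (2.1738,-0.1131)
θ=290°: B = A + 2.00·(cos290°, sin290°) = (0.6840, -1.8794)
θ=290°: |BD| = 7.5535
θ=290°: circle(B,10.00) ∩ circle(D,8.00): a=6.1598, h=7.8777
θ=290°:   candidates: C₊=(4.6900,7.2831) cross=59.504; C₋=(8.6101,-7.9767) cross=-59.504
θ=290°:   branch + wants cross > 0 → take C=(4.6900,7.2831) (cross=59.504)
θ=290°: ex = (C−B)/|BC| = (0.4006,0.9163); ey = (-0.9163,0.4006)
θ=290°: P = B + 2.63·ex + -1.17·ey = (2.8096,0.0617)

θ=4°: 4.54 1.48
θ=110°: 2.11 2.55
θ=270°: 2.17 -0.11
θ=290°: 2.81 0.06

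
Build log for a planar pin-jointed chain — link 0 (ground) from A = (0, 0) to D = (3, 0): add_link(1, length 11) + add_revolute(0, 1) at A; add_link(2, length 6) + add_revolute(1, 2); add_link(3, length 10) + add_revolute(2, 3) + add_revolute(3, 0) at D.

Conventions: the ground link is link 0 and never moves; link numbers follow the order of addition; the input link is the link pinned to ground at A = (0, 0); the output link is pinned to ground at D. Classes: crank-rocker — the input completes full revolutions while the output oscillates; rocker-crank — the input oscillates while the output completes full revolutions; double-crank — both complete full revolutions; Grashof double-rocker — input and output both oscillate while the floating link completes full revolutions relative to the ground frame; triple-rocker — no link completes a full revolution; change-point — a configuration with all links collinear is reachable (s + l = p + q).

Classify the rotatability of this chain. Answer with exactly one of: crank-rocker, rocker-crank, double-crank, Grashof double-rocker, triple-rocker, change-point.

lengths: ground=3, input=11, coupler=6, output=10
sorted: s=3 (shortest), l=11 (longest), p+q=16
s + l = 14 vs p + q = 16
s + l < p + q (Grashof) with shortest = ground link → double-crank

double-crank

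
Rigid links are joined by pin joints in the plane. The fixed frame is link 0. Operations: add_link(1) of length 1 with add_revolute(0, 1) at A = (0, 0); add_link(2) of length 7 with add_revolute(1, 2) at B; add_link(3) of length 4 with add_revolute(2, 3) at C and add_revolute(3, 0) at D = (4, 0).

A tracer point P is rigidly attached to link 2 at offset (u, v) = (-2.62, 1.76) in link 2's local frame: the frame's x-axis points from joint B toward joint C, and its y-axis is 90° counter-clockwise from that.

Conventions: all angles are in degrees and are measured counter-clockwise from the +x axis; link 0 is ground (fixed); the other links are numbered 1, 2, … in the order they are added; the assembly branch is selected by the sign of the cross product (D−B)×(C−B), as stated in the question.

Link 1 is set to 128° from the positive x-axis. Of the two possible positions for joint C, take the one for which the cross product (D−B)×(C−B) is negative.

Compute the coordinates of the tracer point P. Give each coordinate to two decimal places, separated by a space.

A=(0,0), D=(4.00,0)
B = A + 1.00·(cos128°, sin128°) = (-0.6157, 0.7880)
|BD| = 4.6824
circle(B,7.00) ∩ circle(D,4.00): a=5.8650, h=3.8212
  candidates: C₊=(5.8088,3.5677) cross=17.893; C₋=(4.5226,-3.9657) cross=-17.893
  branch - wants cross < 0 → take C=(4.5226,-3.9657) (cross=-17.893)
ex = (C−B)/|BC| = (0.7340,-0.6791); ey = (0.6791,0.7340)
P = B + -2.62·ex + 1.76·ey = (-1.3436,3.8592)

-1.34 3.86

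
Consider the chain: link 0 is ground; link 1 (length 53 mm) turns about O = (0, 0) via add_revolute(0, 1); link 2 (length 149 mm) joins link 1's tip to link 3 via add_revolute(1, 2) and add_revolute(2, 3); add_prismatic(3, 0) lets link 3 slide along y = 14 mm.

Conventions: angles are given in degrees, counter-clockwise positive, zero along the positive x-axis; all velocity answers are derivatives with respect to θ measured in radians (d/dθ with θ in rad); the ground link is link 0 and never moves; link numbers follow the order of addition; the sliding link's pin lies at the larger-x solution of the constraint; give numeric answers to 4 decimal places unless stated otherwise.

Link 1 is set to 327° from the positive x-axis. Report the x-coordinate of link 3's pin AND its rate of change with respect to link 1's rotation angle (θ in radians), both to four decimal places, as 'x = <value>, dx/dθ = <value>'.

geometry: r = 53 mm, L = 149 mm, e = 14 mm
crank pin P = (r cos θ, r sin θ) = (44.449540, -28.865869)
h = r sin θ − e = -28.865869 − 14 = -42.865869
x = r cos θ + √(L² − h²) = 44.449540 + 142.700796 = 187.150336
dx/dθ = −r sin θ − h·r cos θ/√(L² − h²) (θ in radians; h = -42.865869) = 42.218059

x = 187.1503, dx/dθ = 42.2181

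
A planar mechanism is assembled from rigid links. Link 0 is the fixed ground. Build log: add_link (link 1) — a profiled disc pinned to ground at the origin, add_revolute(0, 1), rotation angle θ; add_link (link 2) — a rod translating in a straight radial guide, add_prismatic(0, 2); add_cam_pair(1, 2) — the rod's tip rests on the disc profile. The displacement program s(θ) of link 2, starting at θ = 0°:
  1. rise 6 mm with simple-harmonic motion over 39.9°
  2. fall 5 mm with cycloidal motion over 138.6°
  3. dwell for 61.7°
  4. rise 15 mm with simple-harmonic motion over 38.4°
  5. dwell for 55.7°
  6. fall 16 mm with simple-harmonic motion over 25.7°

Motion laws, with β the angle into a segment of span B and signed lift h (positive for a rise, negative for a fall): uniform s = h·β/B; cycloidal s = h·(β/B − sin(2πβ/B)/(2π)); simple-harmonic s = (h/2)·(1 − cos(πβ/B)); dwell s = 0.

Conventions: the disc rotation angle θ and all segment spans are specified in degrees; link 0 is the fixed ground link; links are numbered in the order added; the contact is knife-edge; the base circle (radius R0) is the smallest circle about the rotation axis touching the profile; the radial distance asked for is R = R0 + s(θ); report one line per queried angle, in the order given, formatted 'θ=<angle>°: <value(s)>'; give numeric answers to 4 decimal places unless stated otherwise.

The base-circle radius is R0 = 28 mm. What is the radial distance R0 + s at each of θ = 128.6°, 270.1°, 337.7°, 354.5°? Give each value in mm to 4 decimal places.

seg 1 [0°–39.9°] simple-harmonic, h=6: full span → s += 6 → s = 6.0000
seg 2 [39.9°–178.5°] cycloidal, h=-5: θ=128.6° here. β=88.7, B=138.6. -5·(0.6400 − sin(2π·0.6400)/(2π)) = -3.8129 → s = 2.1871
seg 2 [39.9°–178.5°] cycloidal, h=-5: full span → s += -5 → s = 1.0000
seg 3 [178.5°–240.2°] dwell: s stays 1.0000
seg 4 [240.2°–278.6°] simple-harmonic, h=15: θ=270.1° here. β=29.9, B=38.4. 15/2·(1 − cos(π·0.7786)) = 13.2585 → s = 14.2585
seg 4 [240.2°–278.6°] simple-harmonic, h=15: full span → s += 15 → s = 16.0000
seg 5 [278.6°–334.3°] dwell: s stays 16.0000
seg 6 [334.3°–360°] simple-harmonic, h=-16: θ=337.7° here. β=3.4, B=25.7. -16/2·(1 − cos(π·0.1323)) = -0.6811 → s = 15.3189
seg 6 [334.3°–360°] simple-harmonic, h=-16: θ=354.5° here. β=20.2, B=25.7. -16/2·(1 − cos(π·0.7860)) = -14.2590 → s = 1.7410
θ=128.6°: R = R0 + s = 28 + 2.1871 = 30.1871
θ=270.1°: R = R0 + s = 28 + 14.2585 = 42.2585
θ=337.7°: R = R0 + s = 28 + 15.3189 = 43.3189
θ=354.5°: R = R0 + s = 28 + 1.7410 = 29.7410

θ=128.6°: 30.1871
θ=270.1°: 42.2585
θ=337.7°: 43.3189
θ=354.5°: 29.7410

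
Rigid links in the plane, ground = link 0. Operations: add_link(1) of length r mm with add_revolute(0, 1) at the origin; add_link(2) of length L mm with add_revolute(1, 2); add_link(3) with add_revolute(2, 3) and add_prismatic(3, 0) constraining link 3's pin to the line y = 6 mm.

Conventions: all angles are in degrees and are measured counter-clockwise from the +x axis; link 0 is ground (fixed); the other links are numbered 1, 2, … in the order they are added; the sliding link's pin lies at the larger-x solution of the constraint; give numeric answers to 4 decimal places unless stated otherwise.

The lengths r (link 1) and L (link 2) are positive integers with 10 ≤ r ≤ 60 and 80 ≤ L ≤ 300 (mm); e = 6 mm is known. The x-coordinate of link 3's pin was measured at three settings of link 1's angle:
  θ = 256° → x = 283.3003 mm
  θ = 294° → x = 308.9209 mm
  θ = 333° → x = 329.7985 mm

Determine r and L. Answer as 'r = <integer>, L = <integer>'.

constraint per measurement: (x − r cos θ)² + (r sin θ − e)² = L²
subtracting the θ₁ and θ₂ equations cancels the r² and L² terms:
r = (x₁² − x₂²) / (2[(x₁cos θ₁ + e sin θ₁) − (x₂cos θ₂ + e sin θ₂)]) = 39.0000 → r = 39
L² = (x₁ − r cos θ₁)² + (r sin θ₁ − e)² = 87616.0089 → L = 296.0000 → L = 296
check at θ₃=333°: x = 329.7985 (printed 329.7985) ✓

r = 39, L = 296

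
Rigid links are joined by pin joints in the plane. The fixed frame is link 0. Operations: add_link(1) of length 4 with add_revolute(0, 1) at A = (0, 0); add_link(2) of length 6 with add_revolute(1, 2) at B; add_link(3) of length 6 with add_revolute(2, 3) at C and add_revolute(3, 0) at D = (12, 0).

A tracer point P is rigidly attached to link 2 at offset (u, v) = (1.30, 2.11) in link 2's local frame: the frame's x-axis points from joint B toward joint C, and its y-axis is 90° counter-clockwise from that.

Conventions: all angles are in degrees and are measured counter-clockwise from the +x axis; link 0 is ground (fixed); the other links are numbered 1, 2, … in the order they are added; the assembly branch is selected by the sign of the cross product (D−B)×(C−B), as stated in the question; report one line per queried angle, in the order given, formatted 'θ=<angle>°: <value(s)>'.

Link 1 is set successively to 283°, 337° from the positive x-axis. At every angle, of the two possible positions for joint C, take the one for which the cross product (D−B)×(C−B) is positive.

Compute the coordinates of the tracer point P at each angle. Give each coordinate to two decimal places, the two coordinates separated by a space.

A=(0,0), D=(12.00,0)
θ=283°: B = A + 4.00·(cos283°, sin283°) = (0.8998, -3.8975)
θ=283°: |BD| = 11.7646
θ=283°: circle(B,6.00) ∩ circle(D,6.00): a=5.8823, h=1.1827
θ=283°:   candidates: C₊=(6.0581,-0.8328) cross=13.914; C₋=(6.8417,-3.0647) cross=-13.914
θ=283°:   branch + wants cross > 0 → take C=(6.0581,-0.8328) (cross=13.914)
θ=283°: ex = (C−B)/|BC| = (0.8597,0.5108); ey = (-0.5108,0.8597)
θ=283°: P = B + 1.30·ex + 2.11·ey = (0.9397,-1.4195)
θ=337°: B = A + 4.00·(cos337°, sin337°) = (3.6820, -1.5629)
θ=337°: |BD| = 8.4635
θ=337°: circle(B,6.00) ∩ circle(D,6.00): a=4.2318, h=4.2535
θ=337°:   candidates: C₊=(7.0555,3.3989) cross=36.000; C₋=(8.6265,-4.9618) cross=-36.000
θ=337°:   branch + wants cross > 0 → take C=(7.0555,3.3989) (cross=36.000)
θ=337°: ex = (C−B)/|BC| = (0.5623,0.8270); ey = (-0.8270,0.5623)
θ=337°: P = B + 1.30·ex + 2.11·ey = (2.6681,0.6985)

θ=283°: 0.94 -1.42
θ=337°: 2.67 0.70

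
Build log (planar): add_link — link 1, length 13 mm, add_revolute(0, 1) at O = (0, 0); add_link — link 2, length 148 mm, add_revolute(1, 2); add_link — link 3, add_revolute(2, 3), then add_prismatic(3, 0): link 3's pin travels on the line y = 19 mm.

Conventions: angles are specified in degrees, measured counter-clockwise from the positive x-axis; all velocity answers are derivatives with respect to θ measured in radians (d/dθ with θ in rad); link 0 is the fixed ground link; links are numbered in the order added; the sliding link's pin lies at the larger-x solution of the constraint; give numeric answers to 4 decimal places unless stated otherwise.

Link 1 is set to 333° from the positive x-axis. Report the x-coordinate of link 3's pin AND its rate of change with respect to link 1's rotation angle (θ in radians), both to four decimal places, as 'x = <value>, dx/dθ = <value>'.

geometry: r = 13 mm, L = 148 mm, e = 19 mm
crank pin P = (r cos θ, r sin θ) = (11.583085, -5.901876)
h = r sin θ − e = -5.901876 − 19 = -24.901876
x = r cos θ + √(L² − h²) = 11.583085 + 145.890015 = 157.473100
dx/dθ = −r sin θ − h·r cos θ/√(L² − h²) (θ in radians; h = -24.901876) = 7.878986

x = 157.4731, dx/dθ = 7.8790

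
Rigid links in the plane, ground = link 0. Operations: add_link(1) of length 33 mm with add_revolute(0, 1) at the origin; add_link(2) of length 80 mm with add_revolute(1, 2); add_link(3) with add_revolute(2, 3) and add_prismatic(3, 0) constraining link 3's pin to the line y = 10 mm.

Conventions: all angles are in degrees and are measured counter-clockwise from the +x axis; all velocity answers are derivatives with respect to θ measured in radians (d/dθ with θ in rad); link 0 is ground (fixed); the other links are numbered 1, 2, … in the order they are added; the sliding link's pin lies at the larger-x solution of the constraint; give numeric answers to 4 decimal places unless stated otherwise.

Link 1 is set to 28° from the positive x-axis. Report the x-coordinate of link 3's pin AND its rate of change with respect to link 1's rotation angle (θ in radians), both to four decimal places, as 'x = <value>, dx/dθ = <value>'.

geometry: r = 33 mm, L = 80 mm, e = 10 mm
crank pin P = (r cos θ, r sin θ) = (29.137271, 15.492562)
h = r sin θ − e = 15.492562 − 10 = 5.492562
x = r cos θ + √(L² − h²) = 29.137271 + 79.811226 = 108.948496
dx/dθ = −r sin θ − h·r cos θ/√(L² − h²) (θ in radians; h = 5.492562) = -17.497771

x = 108.9485, dx/dθ = -17.4978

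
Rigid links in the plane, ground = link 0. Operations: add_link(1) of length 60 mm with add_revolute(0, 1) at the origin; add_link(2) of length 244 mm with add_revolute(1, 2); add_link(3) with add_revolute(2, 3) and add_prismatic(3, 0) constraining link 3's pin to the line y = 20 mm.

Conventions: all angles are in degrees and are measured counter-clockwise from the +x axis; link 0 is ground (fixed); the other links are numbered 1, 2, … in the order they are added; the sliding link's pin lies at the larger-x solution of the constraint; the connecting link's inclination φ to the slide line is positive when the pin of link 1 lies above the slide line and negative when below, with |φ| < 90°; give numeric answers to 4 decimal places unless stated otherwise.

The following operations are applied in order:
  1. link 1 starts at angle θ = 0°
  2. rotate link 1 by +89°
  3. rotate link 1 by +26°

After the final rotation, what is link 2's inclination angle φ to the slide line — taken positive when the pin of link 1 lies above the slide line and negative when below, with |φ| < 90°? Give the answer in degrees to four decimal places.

geometry: r = 60 mm, L = 244 mm, e = 20 mm; θ starts at 0°
rotate link 1 by +89°: θ ← 0° +89° = 89°
rotate link 1 by +26°: θ ← 89° +26° = 115°
h = r sin θ − e = 54.378467 − 20 = 34.378467
sin φ = h / L = 34.378467 / 244 = 0.14089536
φ = arcsin(0.14089536) = 8.099660°

8.0997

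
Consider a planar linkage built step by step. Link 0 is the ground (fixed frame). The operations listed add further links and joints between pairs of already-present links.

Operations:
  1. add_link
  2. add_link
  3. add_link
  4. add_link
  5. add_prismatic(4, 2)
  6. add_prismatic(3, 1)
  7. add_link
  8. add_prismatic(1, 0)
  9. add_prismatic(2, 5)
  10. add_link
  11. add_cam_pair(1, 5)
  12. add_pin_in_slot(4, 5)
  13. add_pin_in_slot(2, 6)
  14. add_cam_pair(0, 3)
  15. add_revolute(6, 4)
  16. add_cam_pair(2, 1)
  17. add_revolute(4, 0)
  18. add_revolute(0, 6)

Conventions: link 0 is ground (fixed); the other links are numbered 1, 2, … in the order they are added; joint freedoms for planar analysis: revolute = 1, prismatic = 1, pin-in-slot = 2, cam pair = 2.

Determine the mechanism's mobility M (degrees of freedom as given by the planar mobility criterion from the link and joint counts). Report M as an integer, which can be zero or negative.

ground; <1,0,0>
#1 <2,0,0>
#2 <3,0,0>
#3 <4,0,0>
#4 <5,0,0>
P:4↔2 J1 <5,1,0>
P:3↔1 J1 <5,2,0>
#5 <6,2,0>
P:1↔0 J1 <6,3,0>
P:2↔5 J1 <6,4,0>
#6 <7,4,0>
C:1↔5 J2 <7,4,1>
PS:4↔5 J2 <7,4,2>
PS:2↔6 J2 <7,4,3>
C:0↔3 J2 <7,4,4>
R:6↔4 J1 <7,5,4>
C:2↔1 J2 <7,5,5>
R:4↔0 J1 <7,6,5>
R:0↔6 J1 <7,7,5>
3×6 − 2×7 − 1×5 = -1

M = -1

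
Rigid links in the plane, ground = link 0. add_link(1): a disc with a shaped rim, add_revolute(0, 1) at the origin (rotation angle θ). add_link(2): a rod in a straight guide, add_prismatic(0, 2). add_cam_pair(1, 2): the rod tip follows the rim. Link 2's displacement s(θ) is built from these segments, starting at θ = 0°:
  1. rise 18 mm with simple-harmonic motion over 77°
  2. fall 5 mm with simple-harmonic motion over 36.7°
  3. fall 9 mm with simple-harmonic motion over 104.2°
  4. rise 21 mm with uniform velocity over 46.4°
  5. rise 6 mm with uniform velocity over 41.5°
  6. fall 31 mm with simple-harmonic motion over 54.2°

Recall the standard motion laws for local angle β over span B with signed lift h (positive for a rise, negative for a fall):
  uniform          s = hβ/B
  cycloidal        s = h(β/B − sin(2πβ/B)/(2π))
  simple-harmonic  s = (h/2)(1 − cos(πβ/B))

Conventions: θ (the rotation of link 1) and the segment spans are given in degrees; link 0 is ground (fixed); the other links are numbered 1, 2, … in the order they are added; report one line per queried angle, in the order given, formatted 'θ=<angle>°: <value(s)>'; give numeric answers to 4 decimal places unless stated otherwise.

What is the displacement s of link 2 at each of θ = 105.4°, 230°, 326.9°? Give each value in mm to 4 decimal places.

segment 1 (0° to 77°, simple-harmonic, h = 18) is passed completely: s = 0.0000 + (18) = 18.0000
θ = 105.4° falls in segment 2 (77° to 113.7°, simple-harmonic, h = -5): β = 105.4 − 77 = 28.4°, B = 36.7°; Δs = -5/2·(1 − cos(π·0.7738)) = -4.3951; s = 18.0000 − 4.3951 = 13.6049
segment 2 (77° to 113.7°, simple-harmonic, h = -5) is passed completely: s = 18.0000 + (-5) = 13.0000
segment 3 (113.7° to 217.9°, simple-harmonic, h = -9) is passed completely: s = 13.0000 + (-9) = 4.0000
θ = 230° falls in segment 4 (217.9° to 264.3°, uniform, h = 21): β = 230 − 217.9 = 12.1°, B = 46.4°; Δs = 21·12.1/46.4 = 5.4763; s = 4.0000 + 5.4763 = 9.4763
segment 4 (217.9° to 264.3°, uniform, h = 21) is passed completely: s = 4.0000 + (21) = 25.0000
segment 5 (264.3° to 305.8°, uniform, h = 6) is passed completely: s = 25.0000 + (6) = 31.0000
θ = 326.9° falls in segment 6 (305.8° to 360°, simple-harmonic, h = -31): β = 326.9 − 305.8 = 21.1°, B = 54.2°; Δs = -31/2·(1 − cos(π·0.3893)) = -10.2175; s = 31.0000 − 10.2175 = 20.7825

θ=105.4°: 13.6049
θ=230°: 9.4763
θ=326.9°: 20.7825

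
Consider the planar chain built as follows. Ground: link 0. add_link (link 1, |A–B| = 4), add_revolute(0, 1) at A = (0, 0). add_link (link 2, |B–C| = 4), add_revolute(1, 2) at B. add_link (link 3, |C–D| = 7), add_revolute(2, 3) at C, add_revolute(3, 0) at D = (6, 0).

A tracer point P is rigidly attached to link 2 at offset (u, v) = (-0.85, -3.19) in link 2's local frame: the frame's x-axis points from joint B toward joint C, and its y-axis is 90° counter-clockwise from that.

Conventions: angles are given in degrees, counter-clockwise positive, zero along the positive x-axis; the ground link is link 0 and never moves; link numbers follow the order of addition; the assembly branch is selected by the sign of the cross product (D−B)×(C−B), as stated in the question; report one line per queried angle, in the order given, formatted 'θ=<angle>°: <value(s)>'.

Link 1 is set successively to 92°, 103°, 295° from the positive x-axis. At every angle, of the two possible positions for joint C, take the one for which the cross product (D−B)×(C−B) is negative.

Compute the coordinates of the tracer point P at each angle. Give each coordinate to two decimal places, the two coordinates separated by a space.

A=(0,0), D=(6.00,0)
θ=92°: B = A + 4.00·(cos92°, sin92°) = (-0.1396, 3.9976)
θ=92°: |BD| = 7.3263
θ=92°: circle(B,4.00) ∩ circle(D,7.00): a=1.4110, h=3.7429
θ=92°:   candidates: C₊=(3.0851,6.3642) cross=27.421; C₋=(-0.9994,0.0911) cross=-27.421
θ=92°:   branch - wants cross < 0 → take C=(-0.9994,0.0911) (cross=-27.421)
θ=92°: ex = (C−B)/|BC| = (-0.2150,-0.9766); ey = (0.9766,-0.2150)
θ=92°: P = B + -0.85·ex + -3.19·ey = (-3.0723,5.5134)
θ=103°: B = A + 4.00·(cos103°, sin103°) = (-0.8998, 3.8975)
θ=103°: |BD| = 7.9245
θ=103°: circle(B,4.00) ∩ circle(D,7.00): a=1.8801, h=3.5306
θ=103°:   candidates: C₊=(2.4736,6.0469) cross=27.978; C₋=(-0.9993,-0.1013) cross=-27.978
θ=103°:   branch - wants cross < 0 → take C=(-0.9993,-0.1013) (cross=-27.978)
θ=103°: ex = (C−B)/|BC| = (-0.0249,-0.9997); ey = (0.9997,-0.0249)
θ=103°: P = B + -0.85·ex + -3.19·ey = (-4.0677,4.8265)
θ=295°: B = A + 4.00·(cos295°, sin295°) = (1.6905, -3.6252)
θ=295°: |BD| = 5.6315
θ=295°: circle(B,4.00) ∩ circle(D,7.00): a=-0.1141, h=3.9984
θ=295°:   candidates: C₊=(-0.9708,-0.6390) cross=22.517; C₋=(4.1770,-6.7585) cross=-22.517
θ=295°:   branch - wants cross < 0 → take C=(4.1770,-6.7585) (cross=-22.517)
θ=295°: ex = (C−B)/|BC| = (0.6216,-0.7833); ey = (0.7833,0.6216)
θ=295°: P = B + -0.85·ex + -3.19·ey = (-1.3367,-4.9424)

θ=92°: -3.07 5.51
θ=103°: -4.07 4.83
θ=295°: -1.34 -4.94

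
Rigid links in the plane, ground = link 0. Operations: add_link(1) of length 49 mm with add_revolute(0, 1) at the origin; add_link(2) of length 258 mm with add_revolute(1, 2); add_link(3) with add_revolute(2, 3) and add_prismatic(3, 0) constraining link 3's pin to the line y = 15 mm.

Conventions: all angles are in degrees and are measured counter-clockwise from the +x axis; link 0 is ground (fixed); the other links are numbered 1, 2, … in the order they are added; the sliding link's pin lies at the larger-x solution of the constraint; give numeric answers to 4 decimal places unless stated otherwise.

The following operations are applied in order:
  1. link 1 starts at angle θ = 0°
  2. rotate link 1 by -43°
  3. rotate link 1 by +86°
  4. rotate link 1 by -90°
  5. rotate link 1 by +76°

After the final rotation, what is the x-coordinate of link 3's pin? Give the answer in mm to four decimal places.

geometry: r = 49 mm, L = 258 mm, e = 15 mm; θ starts at 0°
rotate link 1 by -43°: θ ← 0° -43° = -43°
rotate link 1 by +86°: θ ← -43° +86° = 43°
rotate link 1 by -90°: θ ← 43° -90° = -47°
rotate link 1 by +76°: θ ← -47° +76° = 29°
crank pin P = (r cos θ, r sin θ) = (42.856366, 23.755671)
h = r sin θ − e = 23.755671 − 15 = 8.755671
x = r cos θ + √(L² − h²) = 42.856366 + 257.851388 = 300.707754

300.7078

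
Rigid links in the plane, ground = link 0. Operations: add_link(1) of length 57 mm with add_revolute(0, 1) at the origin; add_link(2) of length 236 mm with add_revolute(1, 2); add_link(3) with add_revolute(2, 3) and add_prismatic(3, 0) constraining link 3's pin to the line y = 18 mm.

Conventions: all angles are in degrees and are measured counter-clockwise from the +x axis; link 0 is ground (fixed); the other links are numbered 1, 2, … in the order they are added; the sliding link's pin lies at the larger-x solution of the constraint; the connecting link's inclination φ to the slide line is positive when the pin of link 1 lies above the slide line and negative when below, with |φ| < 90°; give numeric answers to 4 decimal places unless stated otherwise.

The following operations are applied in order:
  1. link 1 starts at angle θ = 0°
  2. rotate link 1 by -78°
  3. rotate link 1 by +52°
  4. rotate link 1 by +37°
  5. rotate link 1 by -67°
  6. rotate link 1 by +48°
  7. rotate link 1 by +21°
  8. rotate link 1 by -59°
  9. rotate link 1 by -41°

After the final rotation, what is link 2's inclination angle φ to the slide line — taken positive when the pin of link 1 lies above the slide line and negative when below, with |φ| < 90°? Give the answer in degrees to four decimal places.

geometry: r = 57 mm, L = 236 mm, e = 18 mm; θ starts at 0°
rotate link 1 by -78°: θ ← 0° -78° = -78°
rotate link 1 by +52°: θ ← -78° +52° = -26°
rotate link 1 by +37°: θ ← -26° +37° = 11°
rotate link 1 by -67°: θ ← 11° -67° = -56°
rotate link 1 by +48°: θ ← -56° +48° = -8°
rotate link 1 by +21°: θ ← -8° +21° = 13°
rotate link 1 by -59°: θ ← 13° -59° = -46°
rotate link 1 by -41°: θ ← -46° -41° = -87°
h = r sin θ − e = -56.921883 − 18 = -74.921883
sin φ = h / L = -74.921883 / 236 = -0.31746561
φ = arcsin(-0.31746561) = -18.509725°

-18.5097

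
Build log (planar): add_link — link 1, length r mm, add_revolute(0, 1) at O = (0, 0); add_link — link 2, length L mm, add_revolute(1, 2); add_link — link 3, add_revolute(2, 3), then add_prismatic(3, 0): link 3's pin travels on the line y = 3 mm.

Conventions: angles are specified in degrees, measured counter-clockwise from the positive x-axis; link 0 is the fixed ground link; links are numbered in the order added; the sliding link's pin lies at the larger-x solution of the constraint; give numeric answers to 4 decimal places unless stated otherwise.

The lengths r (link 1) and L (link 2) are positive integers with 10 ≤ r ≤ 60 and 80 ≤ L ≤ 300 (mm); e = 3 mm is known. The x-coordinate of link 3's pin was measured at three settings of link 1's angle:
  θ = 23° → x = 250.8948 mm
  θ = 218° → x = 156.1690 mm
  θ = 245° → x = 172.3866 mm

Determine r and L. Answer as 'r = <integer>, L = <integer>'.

constraint per measurement: (x − r cos θ)² + (r sin θ − e)² = L²
subtracting the θ₁ and θ₂ equations cancels the r² and L² terms:
r = (x₁² − x₂²) / (2[(x₁cos θ₁ + e sin θ₁) − (x₂cos θ₂ + e sin θ₂)]) = 54.0000 → r = 54
L² = (x₁ − r cos θ₁)² + (r sin θ₁ − e)² = 40804.0166 → L = 202.0000 → L = 202
check at θ₃=245°: x = 172.3866 (printed 172.3866) ✓

r = 54, L = 202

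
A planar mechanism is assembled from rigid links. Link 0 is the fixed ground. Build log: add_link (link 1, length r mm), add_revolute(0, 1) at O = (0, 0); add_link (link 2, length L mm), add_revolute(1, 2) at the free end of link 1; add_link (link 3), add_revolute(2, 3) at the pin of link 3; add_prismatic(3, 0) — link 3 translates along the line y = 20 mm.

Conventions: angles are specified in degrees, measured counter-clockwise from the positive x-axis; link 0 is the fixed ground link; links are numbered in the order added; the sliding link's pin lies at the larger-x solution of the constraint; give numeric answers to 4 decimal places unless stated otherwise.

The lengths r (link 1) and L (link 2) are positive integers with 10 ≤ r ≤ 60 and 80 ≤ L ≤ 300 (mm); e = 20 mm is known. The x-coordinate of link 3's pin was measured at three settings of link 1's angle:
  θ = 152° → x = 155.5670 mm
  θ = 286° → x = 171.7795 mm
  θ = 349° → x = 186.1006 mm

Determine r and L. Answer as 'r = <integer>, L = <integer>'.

constraint per measurement: (x − r cos θ)² + (r sin θ − e)² = L²
subtracting the θ₁ and θ₂ equations cancels the r² and L² terms:
r = (x₁² − x₂²) / (2[(x₁cos θ₁ + e sin θ₁) − (x₂cos θ₂ + e sin θ₂)]) = 17.0000 → r = 17
L² = (x₁ − r cos θ₁)² + (r sin θ₁ − e)² = 29241.0061 → L = 171.0000 → L = 171
check at θ₃=349°: x = 186.1006 (printed 186.1006) ✓

r = 17, L = 171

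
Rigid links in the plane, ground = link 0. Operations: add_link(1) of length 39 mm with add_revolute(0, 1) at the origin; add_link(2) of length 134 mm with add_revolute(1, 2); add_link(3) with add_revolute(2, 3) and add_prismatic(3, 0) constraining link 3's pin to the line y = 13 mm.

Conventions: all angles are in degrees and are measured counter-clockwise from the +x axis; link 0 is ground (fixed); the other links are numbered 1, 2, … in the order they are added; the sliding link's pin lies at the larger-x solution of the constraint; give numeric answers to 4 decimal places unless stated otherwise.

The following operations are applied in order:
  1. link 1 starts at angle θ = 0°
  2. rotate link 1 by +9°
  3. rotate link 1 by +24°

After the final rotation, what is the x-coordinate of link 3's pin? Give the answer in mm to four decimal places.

geometry: r = 39 mm, L = 134 mm, e = 13 mm; θ starts at 0°
rotate link 1 by +9°: θ ← 0° +9° = 9°
rotate link 1 by +24°: θ ← 9° +24° = 33°
crank pin P = (r cos θ, r sin θ) = (32.708152, 21.240922)
h = r sin θ − e = 21.240922 − 13 = 8.240922
x = r cos θ + √(L² − h²) = 32.708152 + 133.746354 = 166.454506

166.4545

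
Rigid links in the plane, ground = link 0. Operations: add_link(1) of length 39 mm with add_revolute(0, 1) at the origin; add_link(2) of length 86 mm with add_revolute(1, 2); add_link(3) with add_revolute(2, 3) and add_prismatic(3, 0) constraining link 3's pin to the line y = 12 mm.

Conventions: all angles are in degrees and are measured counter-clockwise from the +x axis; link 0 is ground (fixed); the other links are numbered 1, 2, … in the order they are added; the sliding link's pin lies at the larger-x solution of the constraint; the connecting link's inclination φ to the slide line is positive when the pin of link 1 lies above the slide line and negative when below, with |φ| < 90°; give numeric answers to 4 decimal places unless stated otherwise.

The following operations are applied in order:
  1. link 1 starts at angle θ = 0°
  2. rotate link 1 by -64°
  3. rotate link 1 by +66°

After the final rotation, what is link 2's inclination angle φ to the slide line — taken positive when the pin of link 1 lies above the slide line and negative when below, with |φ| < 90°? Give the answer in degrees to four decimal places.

geometry: r = 39 mm, L = 86 mm, e = 12 mm; θ starts at 0°
rotate link 1 by -64°: θ ← 0° -64° = -64°
rotate link 1 by +66°: θ ← -64° +66° = 2°
h = r sin θ − e = 1.361080 − 12 = -10.638920
sin φ = h / L = -10.638920 / 86 = -0.12370837
φ = arcsin(-0.12370837) = -7.106172°

-7.1062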